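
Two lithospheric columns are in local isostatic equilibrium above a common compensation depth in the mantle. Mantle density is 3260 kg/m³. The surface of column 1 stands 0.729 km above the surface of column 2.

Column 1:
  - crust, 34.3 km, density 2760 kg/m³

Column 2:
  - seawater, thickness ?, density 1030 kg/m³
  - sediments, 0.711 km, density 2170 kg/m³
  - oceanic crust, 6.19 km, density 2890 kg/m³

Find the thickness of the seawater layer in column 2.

Take the compensation level at the base of the deeper column (depth z_c below the surface of column 1) and equate Σ ρ_i t_i down to z_c; mantle fills any gap and the z_c terms cancel.
Column 1: 34.3×2760 + (z_c − 34.3)×3260
Column 2: 0.729×0 + x×1030 + 0.711×2170 + 6.19×2890 + (z_c − 0.729 − 6.901 − x)×3260
The z_c×3260 term appears on both sides and cancels. Collect the known terms of each column as K = Σ(ρt)_known − 3260 × (depth of known layers): K_1 = 94668 − 3260×34.3 = −17150; K_2 = 19431.97 − 3260×(0.729 + 6.901) = −5441.83.
Balance: K_1 = K_2 − x×(3260 − 1030), so x = (K_2 − K_1)/(3260 − 1030) = 11708.2/2230 = 5.25 km.

5.25 km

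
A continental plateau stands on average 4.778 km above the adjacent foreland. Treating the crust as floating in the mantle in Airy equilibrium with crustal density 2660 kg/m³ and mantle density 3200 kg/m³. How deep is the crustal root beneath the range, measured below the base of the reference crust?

23.5 km

Balancing pressure at the compensation depth: the weight of the topography is balanced by the buoyancy of the root, ρ_c h = (ρ_m − ρ_c) r.
r = h · ρ_c / (ρ_m − ρ_c) = 4.778 km × 2660 / (3200 − 2660) = 23.5 km.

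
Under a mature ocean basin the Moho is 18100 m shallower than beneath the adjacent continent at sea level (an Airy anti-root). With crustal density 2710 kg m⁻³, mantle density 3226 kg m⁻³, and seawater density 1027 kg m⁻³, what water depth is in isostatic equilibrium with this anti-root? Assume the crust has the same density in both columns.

Replacing a thickness d of crust by seawater at the top must be balanced by replacing crust with mantle at the base: d (ρ_c − ρ_w) = a (ρ_m − ρ_c).
d = a (ρ_m − ρ_c)/(ρ_c − ρ_w) = 18100 m × 516/1683 = 5550 m.

5550 m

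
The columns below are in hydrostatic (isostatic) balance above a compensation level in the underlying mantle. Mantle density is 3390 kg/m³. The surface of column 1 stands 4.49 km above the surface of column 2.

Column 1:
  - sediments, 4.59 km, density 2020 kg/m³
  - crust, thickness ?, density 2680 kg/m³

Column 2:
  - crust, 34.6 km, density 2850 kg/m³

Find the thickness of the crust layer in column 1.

38.9 km

Take the compensation level at the base of the deeper column (depth z_c below the surface of column 1) and equate Σ ρ_i t_i down to z_c; mantle fills any gap and the z_c terms cancel.
Column 1: 4.59×2020 + x×2680 + (z_c − 4.59 − x)×3390
Column 2: 4.49×0 + 34.6×2850 + (z_c − 4.49 − 34.6)×3390
The z_c×3390 term appears on both sides and cancels. Collect the known terms of each column as K = Σ(ρt)_known − 3390 × (depth of known layers): K_1 = 9271.8 − 3390×4.59 = −6288.3; K_2 = 98610 − 3390×(4.49 + 34.6) = −33905.1.
Balance: K_1 − x×(3390 − 2680) = K_2, so x = (K_1 − K_2)/(3390 − 2680) = 27616.8/710 = 38.9 km.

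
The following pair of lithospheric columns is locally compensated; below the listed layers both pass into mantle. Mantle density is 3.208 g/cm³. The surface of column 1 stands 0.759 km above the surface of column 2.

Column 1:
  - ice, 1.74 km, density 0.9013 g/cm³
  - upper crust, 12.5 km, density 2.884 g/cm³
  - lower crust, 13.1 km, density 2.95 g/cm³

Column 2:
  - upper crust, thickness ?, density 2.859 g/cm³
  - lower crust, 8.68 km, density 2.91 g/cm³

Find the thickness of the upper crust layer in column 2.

Take the compensation level at the base of the deeper column (depth z_c below the surface of column 1) and equate Σ ρ_i t_i down to z_c; mantle fills any gap and the z_c terms cancel.
Column 1: 1.74×0.9013 + 12.5×2.884 + 13.1×2.95 + (z_c − 27.34)×3.208
Column 2: 0.759×0 + x×2.859 + 8.68×2.91 + (z_c − 0.759 − 8.68 − x)×3.208
The z_c×3.208 term appears on both sides and cancels. Collect the known terms of each column as K = Σ(ρt)_known − 3.208 × (depth of known layers): K_1 = 76.263262 − 3.208×27.34 = −11.443458; K_2 = 25.2588 − 3.208×(0.759 + 8.68) = −5.021512.
Balance: K_1 = K_2 − x×(3.208 − 2.859), so x = (K_2 − K_1)/(3.208 − 2.859) = 6.42195/0.349 = 18.4 km.

18.4 km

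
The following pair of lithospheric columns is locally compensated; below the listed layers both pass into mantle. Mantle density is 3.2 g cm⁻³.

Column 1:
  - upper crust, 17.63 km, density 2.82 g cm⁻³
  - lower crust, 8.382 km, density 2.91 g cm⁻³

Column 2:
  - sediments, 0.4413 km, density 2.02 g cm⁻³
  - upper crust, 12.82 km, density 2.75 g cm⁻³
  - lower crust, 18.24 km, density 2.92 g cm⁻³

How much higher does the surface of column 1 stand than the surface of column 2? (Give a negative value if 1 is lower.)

For any compensation level in the mantle, the mantle terms cancel and isostasy reduces to e = (Σt_1 − Σt_2) − (Σ(ρt)_1 − Σ(ρt)_2) / ρ_m.
Σt_1 = 26.012 km; Σt_2 = 31.5013 km; Σ(ρt)_1 = 74.10822; Σ(ρt)_2 = 89.407226 (in km·g cm⁻³).
e = (26.012 − 31.5013) − (74.10822 − 89.407226) / 3.2 = −0.708 km.

−0.708 km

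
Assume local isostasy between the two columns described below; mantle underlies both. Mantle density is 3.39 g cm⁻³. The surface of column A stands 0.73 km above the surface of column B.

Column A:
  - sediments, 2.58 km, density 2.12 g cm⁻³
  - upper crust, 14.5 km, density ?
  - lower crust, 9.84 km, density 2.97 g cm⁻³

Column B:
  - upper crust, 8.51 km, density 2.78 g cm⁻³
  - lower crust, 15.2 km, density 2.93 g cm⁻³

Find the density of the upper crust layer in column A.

Take the compensation level at the base of the deeper column (depth z_c below the surface of column A) and equate Σ ρ_i t_i down to z_c; mantle fills any gap and the z_c terms cancel.
Column A: 2.58×2.12 + 14.5×ρ + 9.84×2.97 + (z_c − 26.92)×3.39
Column B: 0.73×0 + 8.51×2.78 + 15.2×2.93 + (z_c − 0.73 − 23.71)×3.39
The z_c×3.39 term appears on both sides and cancels. Collect the known terms of each column as K = Σ(ρt)_known − 3.39 × (depth of known layers): K_A = 34.6944 − 3.39×26.92 = −56.5644; K_B = 68.1938 − 3.39×(0.73 + 23.71) = −14.6578.
Balance: K_A + 14.5×ρ = K_B, so ρ = (K_B − K_A)/14.5 = 41.9066/14.5 = 2.89 g cm⁻³.

2.89 g cm⁻³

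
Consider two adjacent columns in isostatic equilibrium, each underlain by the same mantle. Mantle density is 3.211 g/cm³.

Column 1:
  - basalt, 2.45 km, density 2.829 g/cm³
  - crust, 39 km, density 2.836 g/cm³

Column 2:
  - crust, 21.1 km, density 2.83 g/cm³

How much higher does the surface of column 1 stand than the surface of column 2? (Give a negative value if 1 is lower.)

2.34 km

For any compensation level in the mantle, the mantle terms cancel and isostasy reduces to e = (Σt_1 − Σt_2) − (Σ(ρt)_1 − Σ(ρt)_2) / ρ_m.
Σt_1 = 41.45 km; Σt_2 = 21.1 km; Σ(ρt)_1 = 117.53505; Σ(ρt)_2 = 59.713 (in km·g/cm³).
e = (41.45 − 21.1) − (117.53505 − 59.713) / 3.211 = 2.34 km.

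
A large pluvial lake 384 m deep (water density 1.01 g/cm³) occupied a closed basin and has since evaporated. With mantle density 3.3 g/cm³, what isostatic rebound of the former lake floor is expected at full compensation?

u = d ρ_w/ρ_m = 384 m × 1.01/3.3 = 118 m.

118 m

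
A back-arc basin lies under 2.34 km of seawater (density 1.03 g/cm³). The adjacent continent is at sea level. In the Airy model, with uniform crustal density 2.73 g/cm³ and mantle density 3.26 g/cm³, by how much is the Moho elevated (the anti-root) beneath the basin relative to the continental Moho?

Isostatic balance requires: replacing crust with seawater at the top is compensated by replacing crust with mantle at the base: d (ρ_c − ρ_w) = a (ρ_m − ρ_c).
a = d (ρ_c − ρ_w)/(ρ_m − ρ_c) = 2.34 km × 1.7/0.53 = 7.51 km.

7.51 km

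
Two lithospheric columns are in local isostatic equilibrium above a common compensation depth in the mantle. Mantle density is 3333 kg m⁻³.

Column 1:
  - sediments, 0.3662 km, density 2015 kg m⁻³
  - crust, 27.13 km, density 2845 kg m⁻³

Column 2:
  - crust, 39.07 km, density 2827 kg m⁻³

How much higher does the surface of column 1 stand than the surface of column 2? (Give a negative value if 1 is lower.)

For any compensation level in the mantle, the mantle terms cancel and isostasy reduces to e = (Σt_1 − Σt_2) − (Σ(ρt)_1 − Σ(ρt)_2) / ρ_m.
Σt_1 = 27.4962 km; Σt_2 = 39.07 km; Σ(ρt)_1 = 77922.743; Σ(ρt)_2 = 110450.89 (in km·kg m⁻³).
e = (27.4962 − 39.07) − (77922.743 − 110450.89) / 3333 = −1.81 km.

−1.81 km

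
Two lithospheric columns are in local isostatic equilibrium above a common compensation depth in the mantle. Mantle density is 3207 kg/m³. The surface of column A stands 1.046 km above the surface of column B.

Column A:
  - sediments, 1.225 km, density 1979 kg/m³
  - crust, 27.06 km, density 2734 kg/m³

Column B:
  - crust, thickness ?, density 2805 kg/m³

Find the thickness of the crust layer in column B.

Take the compensation level at the base of the deeper column (depth z_c below the surface of column A) and equate Σ ρ_i t_i down to z_c; mantle fills any gap and the z_c terms cancel.
Column A: 1.225×1979 + 27.06×2734 + (z_c − 28.285)×3207
Column B: 1.046×0 + x×2805 + (z_c − 1.046 − 0 − x)×3207
The z_c×3207 term appears on both sides and cancels. Collect the known terms of each column as K = Σ(ρt)_known − 3207 × (depth of known layers): K_A = 76406.315 − 3207×28.285 = −14303.68; K_B = 0 − 3207×(1.046 + 0) = −3354.522.
Balance: K_A = K_B − x×(3207 − 2805), so x = (K_B − K_A)/(3207 − 2805) = 10949.2/402 = 27.2 km.

27.2 km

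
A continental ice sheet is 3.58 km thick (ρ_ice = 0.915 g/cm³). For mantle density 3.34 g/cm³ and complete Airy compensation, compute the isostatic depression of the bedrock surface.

0.981 km

In Airy isostatic equilibrium: the ice load ρ_ice t is balanced by mantle displaced below, ρ_m s.
s = t ρ_ice / ρ_m = 3.58 km × 0.915/3.34 = 0.981 km.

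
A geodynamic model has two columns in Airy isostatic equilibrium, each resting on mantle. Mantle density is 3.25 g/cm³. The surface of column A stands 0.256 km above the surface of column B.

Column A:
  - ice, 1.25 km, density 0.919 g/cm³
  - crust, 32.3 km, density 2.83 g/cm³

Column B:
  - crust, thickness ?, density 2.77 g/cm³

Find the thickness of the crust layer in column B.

Take the compensation level at the base of the deeper column (depth z_c below the surface of column A) and equate Σ ρ_i t_i down to z_c; mantle fills any gap and the z_c terms cancel.
Column A: 1.25×0.919 + 32.3×2.83 + (z_c − 33.55)×3.25
Column B: 0.256×0 + x×2.77 + (z_c − 0.256 − 0 − x)×3.25
The z_c×3.25 term appears on both sides and cancels. Collect the known terms of each column as K = Σ(ρt)_known − 3.25 × (depth of known layers): K_A = 92.55775 − 3.25×33.55 = −16.47975; K_B = 0 − 3.25×(0.256 + 0) = −0.832.
Balance: K_A = K_B − x×(3.25 − 2.77), so x = (K_B − K_A)/(3.25 − 2.77) = 15.6478/0.48 = 32.6 km.

32.6 km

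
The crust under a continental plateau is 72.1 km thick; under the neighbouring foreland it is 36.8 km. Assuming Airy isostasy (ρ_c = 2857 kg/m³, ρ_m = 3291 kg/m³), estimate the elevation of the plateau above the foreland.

4.66 km

Excess crust Δ = 72.1 km − 36.8 km = 35.3 km, split between elevation h and root r with h + r = Δ.
Airy balance ρ_c h = (ρ_m − ρ_c) r gives r = h ρ_c/(ρ_m − ρ_c), so h (1 + ρ_c/(ρ_m − ρ_c)) = Δ, i.e. h = Δ (ρ_m − ρ_c)/ρ_m.
h = 35.3 km × 434/3291 = 4.66 km.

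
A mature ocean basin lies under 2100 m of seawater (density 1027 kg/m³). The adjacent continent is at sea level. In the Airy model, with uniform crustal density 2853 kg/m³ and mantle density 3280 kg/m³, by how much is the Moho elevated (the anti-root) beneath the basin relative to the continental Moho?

Equating mass per unit area of the two columns: replacing crust with seawater at the top is compensated by replacing crust with mantle at the base: d (ρ_c − ρ_w) = a (ρ_m − ρ_c).
a = d (ρ_c − ρ_w)/(ρ_m − ρ_c) = 2100 m × 1826/427 = 8980 m.

8980 m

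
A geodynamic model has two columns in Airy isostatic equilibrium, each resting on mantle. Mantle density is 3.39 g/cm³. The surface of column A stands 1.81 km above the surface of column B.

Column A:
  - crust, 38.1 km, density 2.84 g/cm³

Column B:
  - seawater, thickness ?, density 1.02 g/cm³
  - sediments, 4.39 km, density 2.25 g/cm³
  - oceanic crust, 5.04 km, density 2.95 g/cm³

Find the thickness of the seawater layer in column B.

3.21 km

Take the compensation level at the base of the deeper column (depth z_c below the surface of column A) and equate Σ ρ_i t_i down to z_c; mantle fills any gap and the z_c terms cancel.
Column A: 38.1×2.84 + (z_c − 38.1)×3.39
Column B: 1.81×0 + x×1.02 + 4.39×2.25 + 5.04×2.95 + (z_c − 1.81 − 9.43 − x)×3.39
The z_c×3.39 term appears on both sides and cancels. Collect the known terms of each column as K = Σ(ρt)_known − 3.39 × (depth of known layers): K_A = 108.204 − 3.39×38.1 = −20.955; K_B = 24.7455 − 3.39×(1.81 + 9.43) = −13.3581.
Balance: K_A = K_B − x×(3.39 − 1.02), so x = (K_B − K_A)/(3.39 − 1.02) = 7.5969/2.37 = 3.21 km.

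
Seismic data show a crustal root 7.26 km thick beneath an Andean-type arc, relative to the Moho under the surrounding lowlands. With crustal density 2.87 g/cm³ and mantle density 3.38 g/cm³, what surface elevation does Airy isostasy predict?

1.29 km

By Archimedes' principle applied to the lithosphere: ρ_c h = (ρ_m − ρ_c) r.
h = r (ρ_m − ρ_c) / ρ_c = 7.26 km × (3.38 − 2.87) / 2.87 = 1.29 km.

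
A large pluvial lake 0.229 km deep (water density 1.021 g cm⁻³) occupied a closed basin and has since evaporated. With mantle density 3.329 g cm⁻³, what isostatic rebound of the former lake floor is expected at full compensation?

0.0702 km

u = d ρ_w/ρ_m = 0.229 km × 1.021/3.329 = 0.0702 km.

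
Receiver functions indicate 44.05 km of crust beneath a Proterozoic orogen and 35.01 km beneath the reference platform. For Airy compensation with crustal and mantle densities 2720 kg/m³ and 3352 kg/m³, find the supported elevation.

Excess crust Δ = 44.05 km − 35.01 km = 9.04 km, split between elevation h and root r with h + r = Δ.
Airy balance ρ_c h = (ρ_m − ρ_c) r gives r = h ρ_c/(ρ_m − ρ_c), so h (1 + ρ_c/(ρ_m − ρ_c)) = Δ, i.e. h = Δ (ρ_m − ρ_c)/ρ_m.
h = 9.04 km × 632/3352 = 1.7 km.

1.7 km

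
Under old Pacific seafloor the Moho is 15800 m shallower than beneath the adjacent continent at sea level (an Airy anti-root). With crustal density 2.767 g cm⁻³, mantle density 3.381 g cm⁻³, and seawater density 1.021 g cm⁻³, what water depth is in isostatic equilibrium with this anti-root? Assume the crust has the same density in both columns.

5560 m

Replacing a thickness d of crust by seawater at the top must be balanced by replacing crust with mantle at the base: d (ρ_c − ρ_w) = a (ρ_m − ρ_c).
d = a (ρ_m − ρ_c)/(ρ_c − ρ_w) = 15800 m × 0.614/1.746 = 5560 m.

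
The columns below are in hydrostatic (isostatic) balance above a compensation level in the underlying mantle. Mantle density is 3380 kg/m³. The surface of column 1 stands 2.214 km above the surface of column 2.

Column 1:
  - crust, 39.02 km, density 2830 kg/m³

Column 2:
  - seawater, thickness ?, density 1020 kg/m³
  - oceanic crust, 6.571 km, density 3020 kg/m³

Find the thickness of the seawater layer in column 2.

Take the compensation level at the base of the deeper column (depth z_c below the surface of column 1) and equate Σ ρ_i t_i down to z_c; mantle fills any gap and the z_c terms cancel.
Column 1: 39.02×2830 + (z_c − 39.02)×3380
Column 2: 2.214×0 + x×1020 + 6.571×3020 + (z_c − 2.214 − 6.571 − x)×3380
The z_c×3380 term appears on both sides and cancels. Collect the known terms of each column as K = Σ(ρt)_known − 3380 × (depth of known layers): K_1 = 110426.6 − 3380×39.02 = −21461; K_2 = 19844.42 − 3380×(2.214 + 6.571) = −9848.88.
Balance: K_1 = K_2 − x×(3380 − 1020), so x = (K_2 − K_1)/(3380 − 1020) = 11612.1/2360 = 4.92 km.

4.92 km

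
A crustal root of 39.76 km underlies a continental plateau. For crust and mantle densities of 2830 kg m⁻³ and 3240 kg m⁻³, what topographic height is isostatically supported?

By Archimedes' principle applied to the lithosphere: ρ_c h = (ρ_m − ρ_c) r.
h = r (ρ_m − ρ_c) / ρ_c = 39.76 km × (3240 − 2830) / 2830 = 5.76 km.

5.76 km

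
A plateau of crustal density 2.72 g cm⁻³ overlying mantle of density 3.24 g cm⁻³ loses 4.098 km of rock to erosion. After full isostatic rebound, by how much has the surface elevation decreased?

Rebound u = e ρ_c/ρ_m = 4.098 km × 2.72/3.24 = 3.44 km.
Net surface drop = e − u = 4.098 km − 3.44 km = e (ρ_m − ρ_c)/ρ_m = 0.658 km.

0.658 km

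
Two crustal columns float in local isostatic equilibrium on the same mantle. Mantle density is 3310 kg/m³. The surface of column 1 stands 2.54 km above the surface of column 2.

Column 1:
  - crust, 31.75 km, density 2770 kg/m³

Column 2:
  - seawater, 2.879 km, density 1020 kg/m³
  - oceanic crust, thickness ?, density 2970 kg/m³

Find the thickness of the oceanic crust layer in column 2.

Take the compensation level at the base of the deeper column (depth z_c below the surface of column 1) and equate Σ ρ_i t_i down to z_c; mantle fills any gap and the z_c terms cancel.
Column 1: 31.75×2770 + (z_c − 31.75)×3310
Column 2: 2.54×0 + 2.879×1020 + x×2970 + (z_c − 2.54 − 2.879 − x)×3310
The z_c×3310 term appears on both sides and cancels. Collect the known terms of each column as K = Σ(ρt)_known − 3310 × (depth of known layers): K_1 = 87947.5 − 3310×31.75 = −17145; K_2 = 2936.58 − 3310×(2.54 + 2.879) = −15000.31.
Balance: K_1 = K_2 − x×(3310 − 2970), so x = (K_2 − K_1)/(3310 − 2970) = 2144.69/340 = 6.31 km.

6.31 km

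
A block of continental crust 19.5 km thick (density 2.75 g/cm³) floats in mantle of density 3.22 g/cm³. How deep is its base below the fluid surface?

Draft d = t ρ_obj/ρ_fluid = 19.5 km × 2.75/3.22 = 16.7 km.

16.7 km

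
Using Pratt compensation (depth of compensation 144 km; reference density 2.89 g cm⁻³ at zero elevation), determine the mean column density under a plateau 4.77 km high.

2.8 g cm⁻³

Pratt balance: ρ_ref D = ρ (D + h).
ρ = ρ_ref D/(D + h) = 2.89 × 144 km/(144 km + 4.77 km) = 2.8 g cm⁻³.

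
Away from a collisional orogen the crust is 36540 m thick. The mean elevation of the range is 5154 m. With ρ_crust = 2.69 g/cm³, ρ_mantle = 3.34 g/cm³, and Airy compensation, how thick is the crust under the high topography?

63000 m

Root depth r = h ρ_c / (ρ_m − ρ_c) = 5154 m × 2.69 / 0.65 = 21330 m.
Total thickness = T + h + r = 36540 m + 5154 m + 21330 m = 63000 m.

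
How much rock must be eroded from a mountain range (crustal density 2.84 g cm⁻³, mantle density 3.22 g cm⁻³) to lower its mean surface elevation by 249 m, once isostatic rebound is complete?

Net drop Δ = e − u = e − e ρ_c/ρ_m = e (ρ_m − ρ_c)/ρ_m.
e = Δ ρ_m/(ρ_m − ρ_c) = 249 m × 3.22/0.38 = 2110 m.

2110 m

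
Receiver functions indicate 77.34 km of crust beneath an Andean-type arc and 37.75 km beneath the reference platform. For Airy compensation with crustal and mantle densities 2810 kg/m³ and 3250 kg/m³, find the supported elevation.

5.36 km

Excess crust Δ = 77.34 km − 37.75 km = 39.59 km, split between elevation h and root r with h + r = Δ.
Airy balance ρ_c h = (ρ_m − ρ_c) r gives r = h ρ_c/(ρ_m − ρ_c), so h (1 + ρ_c/(ρ_m − ρ_c)) = Δ, i.e. h = Δ (ρ_m − ρ_c)/ρ_m.
h = 39.59 km × 440/3250 = 5.36 km.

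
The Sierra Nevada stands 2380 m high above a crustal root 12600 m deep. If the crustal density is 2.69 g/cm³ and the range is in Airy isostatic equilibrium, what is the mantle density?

Airy balance: ρ_c h = (ρ_m − ρ_c) r → ρ_m = ρ_c (1 + h/r).
ρ_m = 2.69 × (1 + 2380 m/12600 m) = 3.2 g/cm³.

3.2 g/cm³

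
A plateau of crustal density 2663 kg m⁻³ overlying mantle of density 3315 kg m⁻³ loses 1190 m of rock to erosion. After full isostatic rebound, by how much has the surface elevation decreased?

234 m

Rebound u = e ρ_c/ρ_m = 1190 m × 2663/3315 = 955.9 m.
Net surface drop = e − u = 1190 m − 955.9 m = e (ρ_m − ρ_c)/ρ_m = 234 m.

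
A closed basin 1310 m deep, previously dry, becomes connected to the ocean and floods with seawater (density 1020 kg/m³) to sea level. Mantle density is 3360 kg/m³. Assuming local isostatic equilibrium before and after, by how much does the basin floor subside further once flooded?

After flooding the water column is d + s deep. Its weight must equal the weight of mantle displaced by the extra subsidence s: (d + s) ρ_w = s ρ_m.
s = d ρ_w / (ρ_m − ρ_w) = 1310 m × 1020/(3360 − 1020) = 571 m.

571 m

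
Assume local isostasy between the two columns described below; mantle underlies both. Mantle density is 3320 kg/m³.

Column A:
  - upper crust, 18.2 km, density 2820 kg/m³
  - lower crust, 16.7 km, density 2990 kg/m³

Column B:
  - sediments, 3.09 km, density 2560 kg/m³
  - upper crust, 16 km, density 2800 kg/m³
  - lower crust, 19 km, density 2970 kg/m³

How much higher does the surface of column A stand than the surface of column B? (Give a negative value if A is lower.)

−0.815 km

For any compensation level in the mantle, the mantle terms cancel and isostasy reduces to e = (Σt_A − Σt_B) − (Σ(ρt)_A − Σ(ρt)_B) / ρ_m.
Σt_A = 34.9 km; Σt_B = 38.09 km; Σ(ρt)_A = 101257; Σ(ρt)_B = 109140.4 (in km·kg/m³).
e = (34.9 − 38.09) − (101257 − 109140.4) / 3320 = −0.815 km.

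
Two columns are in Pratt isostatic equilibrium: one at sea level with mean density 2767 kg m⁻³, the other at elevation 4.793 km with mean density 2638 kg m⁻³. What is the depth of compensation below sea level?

98 km

ρ_ref D = ρ (D + h) → D (ρ_ref − ρ) = ρ h.
D = ρ h/(ρ_ref − ρ) = 2638 × 4.793 km/(2767 − 2638) = 98 km.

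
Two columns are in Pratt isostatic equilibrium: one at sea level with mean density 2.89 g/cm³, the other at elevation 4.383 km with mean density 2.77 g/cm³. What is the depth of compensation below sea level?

101 km

ρ_ref D = ρ (D + h) → D (ρ_ref − ρ) = ρ h.
D = ρ h/(ρ_ref − ρ) = 2.77 × 4.383 km/(2.89 − 2.77) = 101 km.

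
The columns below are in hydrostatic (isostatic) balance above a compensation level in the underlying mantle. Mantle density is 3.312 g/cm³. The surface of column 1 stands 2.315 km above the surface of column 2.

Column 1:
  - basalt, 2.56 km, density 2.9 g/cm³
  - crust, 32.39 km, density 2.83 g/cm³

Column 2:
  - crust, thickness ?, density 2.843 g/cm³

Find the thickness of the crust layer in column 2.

Take the compensation level at the base of the deeper column (depth z_c below the surface of column 1) and equate Σ ρ_i t_i down to z_c; mantle fills any gap and the z_c terms cancel.
Column 1: 2.56×2.9 + 32.39×2.83 + (z_c − 34.95)×3.312
Column 2: 2.315×0 + x×2.843 + (z_c − 2.315 − 0 − x)×3.312
The z_c×3.312 term appears on both sides and cancels. Collect the known terms of each column as K = Σ(ρt)_known − 3.312 × (depth of known layers): K_1 = 99.0877 − 3.312×34.95 = −16.6667; K_2 = 0 − 3.312×(2.315 + 0) = −7.66728.
Balance: K_1 = K_2 − x×(3.312 − 2.843), so x = (K_2 − K_1)/(3.312 − 2.843) = 8.99942/0.469 = 19.2 km.

19.2 km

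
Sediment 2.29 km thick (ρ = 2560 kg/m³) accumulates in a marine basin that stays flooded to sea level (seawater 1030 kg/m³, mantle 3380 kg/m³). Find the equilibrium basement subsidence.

Submarine loading: the sediment displaces seawater, and the subsidence is in turn flooded, so s (ρ_m − ρ_w) = t (ρ_sed − ρ_w).
s = 2.29 km × (2560 − 1030) / (3380 − 1030) = 1.49 km.

1.49 km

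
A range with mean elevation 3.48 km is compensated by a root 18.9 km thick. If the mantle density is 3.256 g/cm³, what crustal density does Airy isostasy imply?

ρ_c h = (ρ_m − ρ_c) r → ρ_c (h + r) = ρ_m r → ρ_c = ρ_m r / (h + r).
ρ_c = 3.256 × 18.9 km / (3.48 km + 18.9 km) = 2.75 g/cm³.

2.75 g/cm³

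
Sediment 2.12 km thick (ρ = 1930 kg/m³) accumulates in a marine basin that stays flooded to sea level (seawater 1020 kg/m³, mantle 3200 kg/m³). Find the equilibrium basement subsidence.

Submarine loading: the sediment displaces seawater, and the subsidence is in turn flooded, so s (ρ_m − ρ_w) = t (ρ_sed − ρ_w).
s = 2.12 km × (1930 − 1020) / (3200 − 1020) = 0.885 km.

0.885 km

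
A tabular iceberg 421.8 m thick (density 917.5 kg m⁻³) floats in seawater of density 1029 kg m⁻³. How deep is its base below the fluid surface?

376 m

Draft d = t ρ_obj/ρ_fluid = 421.8 m × 917.5/1029 = 376 m.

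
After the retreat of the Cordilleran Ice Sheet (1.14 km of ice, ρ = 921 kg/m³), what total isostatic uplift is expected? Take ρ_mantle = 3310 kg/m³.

Removing the load lets mantle flow back in; uplift u satisfies ρ_ice t = ρ_m u.
u = t ρ_ice/ρ_m = 1.14 km × 921/3310 = 0.317 km.

0.317 km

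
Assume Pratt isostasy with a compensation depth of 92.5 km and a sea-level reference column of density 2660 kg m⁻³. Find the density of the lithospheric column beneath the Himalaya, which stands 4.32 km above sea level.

Pratt balance: ρ_ref D = ρ (D + h).
ρ = ρ_ref D/(D + h) = 2660 × 92.5 km/(92.5 km + 4.32 km) = 2540 kg m⁻³.

2540 kg m⁻³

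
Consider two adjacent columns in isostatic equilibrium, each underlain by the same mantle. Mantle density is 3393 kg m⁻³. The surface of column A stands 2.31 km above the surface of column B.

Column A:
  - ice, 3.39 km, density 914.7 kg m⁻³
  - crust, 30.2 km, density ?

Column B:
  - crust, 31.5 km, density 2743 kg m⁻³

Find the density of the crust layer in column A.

Take the compensation level at the base of the deeper column (depth z_c below the surface of column A) and equate Σ ρ_i t_i down to z_c; mantle fills any gap and the z_c terms cancel.
Column A: 3.39×914.7 + 30.2×ρ + (z_c − 33.59)×3393
Column B: 2.31×0 + 31.5×2743 + (z_c − 2.31 − 31.5)×3393
The z_c×3393 term appears on both sides and cancels. Collect the known terms of each column as K = Σ(ρt)_known − 3393 × (depth of known layers): K_A = 3100.833 − 3393×33.59 = −110870.037; K_B = 86404.5 − 3393×(2.31 + 31.5) = −28312.83.
Balance: K_A + 30.2×ρ = K_B, so ρ = (K_B − K_A)/30.2 = 82557.2/30.2 = 2730 kg m⁻³.

2730 kg m⁻³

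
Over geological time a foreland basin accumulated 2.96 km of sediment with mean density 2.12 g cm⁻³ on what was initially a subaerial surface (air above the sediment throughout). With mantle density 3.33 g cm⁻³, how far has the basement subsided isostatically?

Subaerial load: s = t ρ_sed / ρ_m = 2.96 km × 2.12/3.33 = 1.88 km.

1.88 km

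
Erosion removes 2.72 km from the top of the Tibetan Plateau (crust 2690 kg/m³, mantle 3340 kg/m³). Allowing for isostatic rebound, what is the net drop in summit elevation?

Rebound u = e ρ_c/ρ_m = 2.72 km × 2690/3340 = 2.191 km.
Net surface drop = e − u = 2.72 km − 2.191 km = e (ρ_m − ρ_c)/ρ_m = 0.529 km.

0.529 km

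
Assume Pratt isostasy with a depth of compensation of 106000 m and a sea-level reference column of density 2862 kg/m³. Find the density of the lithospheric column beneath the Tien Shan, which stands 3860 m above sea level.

Pratt balance: ρ_ref D = ρ (D + h).
ρ = ρ_ref D/(D + h) = 2862 × 106000 m/(106000 m + 3860 m) = 2760 kg/m³.

2760 kg/m³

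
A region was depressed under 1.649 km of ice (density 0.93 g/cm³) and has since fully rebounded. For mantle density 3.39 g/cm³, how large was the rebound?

Removing the load lets mantle flow back in; uplift u satisfies ρ_ice t = ρ_m u.
u = t ρ_ice/ρ_m = 1.649 km × 0.93/3.39 = 0.452 km.

0.452 km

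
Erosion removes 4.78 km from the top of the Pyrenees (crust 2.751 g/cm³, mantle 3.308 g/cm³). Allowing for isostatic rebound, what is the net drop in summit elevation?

Rebound u = e ρ_c/ρ_m = 4.78 km × 2.751/3.308 = 3.975 km.
Net surface drop = e − u = 4.78 km − 3.975 km = e (ρ_m − ρ_c)/ρ_m = 0.805 km.

0.805 km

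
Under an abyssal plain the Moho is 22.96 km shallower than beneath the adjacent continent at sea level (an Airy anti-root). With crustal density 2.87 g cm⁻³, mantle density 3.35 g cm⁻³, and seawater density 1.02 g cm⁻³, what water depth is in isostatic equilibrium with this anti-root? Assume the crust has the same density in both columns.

Replacing a thickness d of crust by seawater at the top must be balanced by replacing crust with mantle at the base: d (ρ_c − ρ_w) = a (ρ_m − ρ_c).
d = a (ρ_m − ρ_c)/(ρ_c − ρ_w) = 22.96 km × 0.48/1.85 = 5.96 km.

5.96 km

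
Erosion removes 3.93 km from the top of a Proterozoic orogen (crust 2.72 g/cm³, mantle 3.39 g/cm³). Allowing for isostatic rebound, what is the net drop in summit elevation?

0.777 km

Rebound u = e ρ_c/ρ_m = 3.93 km × 2.72/3.39 = 3.153 km.
Net surface drop = e − u = 3.93 km − 3.153 km = e (ρ_m − ρ_c)/ρ_m = 0.777 km.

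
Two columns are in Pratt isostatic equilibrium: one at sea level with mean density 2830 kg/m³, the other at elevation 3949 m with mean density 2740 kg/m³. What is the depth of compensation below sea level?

ρ_ref D = ρ (D + h) → D (ρ_ref − ρ) = ρ h.
D = ρ h/(ρ_ref − ρ) = 2740 × 3949 m/(2830 − 2740) = 120000 m.

120000 m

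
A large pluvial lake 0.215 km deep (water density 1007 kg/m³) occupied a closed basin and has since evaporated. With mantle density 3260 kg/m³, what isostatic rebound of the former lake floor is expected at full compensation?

u = d ρ_w/ρ_m = 0.215 km × 1007/3260 = 0.0664 km.

0.0664 km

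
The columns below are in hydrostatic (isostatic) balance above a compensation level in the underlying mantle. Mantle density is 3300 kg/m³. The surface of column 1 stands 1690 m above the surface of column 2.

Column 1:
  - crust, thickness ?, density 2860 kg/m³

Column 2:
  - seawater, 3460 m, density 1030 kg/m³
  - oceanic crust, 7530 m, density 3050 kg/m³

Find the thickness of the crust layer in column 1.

34800 m

Take the compensation level at the base of the deeper column (depth z_c below the surface of column 1) and equate Σ ρ_i t_i down to z_c; mantle fills any gap and the z_c terms cancel.
Column 1: x×2860 + (z_c − 0 − x)×3300
Column 2: 1690×0 + 3460×1030 + 7530×3050 + (z_c − 1690 − 10990)×3300
The z_c×3300 term appears on both sides and cancels. Collect the known terms of each column as K = Σ(ρt)_known − 3300 × (depth of known layers): K_1 = 0 − 3300×0 = 0; K_2 = 26530300 − 3300×(1690 + 10990) = −15313700.
Balance: K_1 − x×(3300 − 2860) = K_2, so x = (K_1 − K_2)/(3300 − 2860) = 15313700/440 = 34800 m.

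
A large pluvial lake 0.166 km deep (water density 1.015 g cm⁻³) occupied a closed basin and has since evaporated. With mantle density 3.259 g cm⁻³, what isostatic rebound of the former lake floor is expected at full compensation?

u = d ρ_w/ρ_m = 0.166 km × 1.015/3.259 = 0.0517 km.

0.0517 km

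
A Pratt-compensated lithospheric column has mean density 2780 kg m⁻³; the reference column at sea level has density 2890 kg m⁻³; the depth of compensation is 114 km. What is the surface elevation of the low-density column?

4.51 km

ρ_ref D = ρ (D + h) → h = D (ρ_ref − ρ)/ρ.
h = 114 km × (2890 − 2780)/2780 = 4.51 km.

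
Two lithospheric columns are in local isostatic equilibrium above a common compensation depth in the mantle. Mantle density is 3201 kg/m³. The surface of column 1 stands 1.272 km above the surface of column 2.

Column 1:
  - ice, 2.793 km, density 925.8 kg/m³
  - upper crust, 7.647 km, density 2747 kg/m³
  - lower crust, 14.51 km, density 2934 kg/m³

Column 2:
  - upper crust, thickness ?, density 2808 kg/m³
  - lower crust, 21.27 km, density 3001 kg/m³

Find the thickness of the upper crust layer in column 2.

Take the compensation level at the base of the deeper column (depth z_c below the surface of column 1) and equate Σ ρ_i t_i down to z_c; mantle fills any gap and the z_c terms cancel.
Column 1: 2.793×925.8 + 7.647×2747 + 14.51×2934 + (z_c − 24.95)×3201
Column 2: 1.272×0 + x×2808 + 21.27×3001 + (z_c − 1.272 − 21.27 − x)×3201
The z_c×3201 term appears on both sides and cancels. Collect the known terms of each column as K = Σ(ρt)_known − 3201 × (depth of known layers): K_1 = 66164.4084 − 3201×24.95 = −13700.5416; K_2 = 63831.27 − 3201×(1.272 + 21.27) = −8325.672.
Balance: K_1 = K_2 − x×(3201 − 2808), so x = (K_2 − K_1)/(3201 − 2808) = 5374.87/393 = 13.7 km.

13.7 km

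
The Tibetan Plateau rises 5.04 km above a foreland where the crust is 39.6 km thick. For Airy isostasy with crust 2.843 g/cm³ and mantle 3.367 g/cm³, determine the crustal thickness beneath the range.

Root depth r = h ρ_c / (ρ_m − ρ_c) = 5.04 km × 2.843 / 0.524 = 27.34 km.
Total thickness = T + h + r = 39.6 km + 5.04 km + 27.34 km = 72 km.

72 km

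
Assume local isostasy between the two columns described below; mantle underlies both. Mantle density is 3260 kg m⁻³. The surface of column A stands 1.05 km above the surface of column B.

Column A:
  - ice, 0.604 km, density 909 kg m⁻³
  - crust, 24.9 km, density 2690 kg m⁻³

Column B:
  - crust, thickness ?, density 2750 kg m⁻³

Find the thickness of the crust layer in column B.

23.9 km

Take the compensation level at the base of the deeper column (depth z_c below the surface of column A) and equate Σ ρ_i t_i down to z_c; mantle fills any gap and the z_c terms cancel.
Column A: 0.604×909 + 24.9×2690 + (z_c − 25.504)×3260
Column B: 1.05×0 + x×2750 + (z_c − 1.05 − 0 − x)×3260
The z_c×3260 term appears on both sides and cancels. Collect the known terms of each column as K = Σ(ρt)_known − 3260 × (depth of known layers): K_A = 67530.036 − 3260×25.504 = −15613.004; K_B = 0 − 3260×(1.05 + 0) = −3423.
Balance: K_A = K_B − x×(3260 − 2750), so x = (K_B − K_A)/(3260 − 2750) = 12190/510 = 23.9 km.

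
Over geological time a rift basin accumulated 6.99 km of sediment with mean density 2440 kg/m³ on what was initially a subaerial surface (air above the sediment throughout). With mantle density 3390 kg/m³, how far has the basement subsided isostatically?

Subaerial load: s = t ρ_sed / ρ_m = 6.99 km × 2440/3390 = 5.03 km.

5.03 km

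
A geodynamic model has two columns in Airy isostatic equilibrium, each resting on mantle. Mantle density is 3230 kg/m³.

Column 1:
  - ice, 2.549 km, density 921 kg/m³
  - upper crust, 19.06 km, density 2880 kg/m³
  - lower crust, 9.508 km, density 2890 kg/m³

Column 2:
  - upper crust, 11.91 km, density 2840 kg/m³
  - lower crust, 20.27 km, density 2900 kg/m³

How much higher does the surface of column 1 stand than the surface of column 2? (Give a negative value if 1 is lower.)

1.38 km

For any compensation level in the mantle, the mantle terms cancel and isostasy reduces to e = (Σt_1 − Σt_2) − (Σ(ρt)_1 − Σ(ρt)_2) / ρ_m.
Σt_1 = 31.117 km; Σt_2 = 32.18 km; Σ(ρt)_1 = 84718.549; Σ(ρt)_2 = 92607.4 (in km·kg/m³).
e = (31.117 − 32.18) − (84718.549 − 92607.4) / 3230 = 1.38 km.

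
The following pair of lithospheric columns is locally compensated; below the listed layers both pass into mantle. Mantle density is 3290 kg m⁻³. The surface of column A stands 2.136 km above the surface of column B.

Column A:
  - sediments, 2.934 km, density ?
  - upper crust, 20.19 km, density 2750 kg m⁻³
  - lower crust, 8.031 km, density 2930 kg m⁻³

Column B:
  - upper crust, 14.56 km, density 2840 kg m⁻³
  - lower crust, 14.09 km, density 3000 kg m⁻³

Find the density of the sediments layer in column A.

Take the compensation level at the base of the deeper column (depth z_c below the surface of column A) and equate Σ ρ_i t_i down to z_c; mantle fills any gap and the z_c terms cancel.
Column A: 2.934×ρ + 20.19×2750 + 8.031×2930 + (z_c − 31.155)×3290
Column B: 2.136×0 + 14.56×2840 + 14.09×3000 + (z_c − 2.136 − 28.65)×3290
The z_c×3290 term appears on both sides and cancels. Collect the known terms of each column as K = Σ(ρt)_known − 3290 × (depth of known layers): K_A = 79053.33 − 3290×31.155 = −23446.62; K_B = 83620.4 − 3290×(2.136 + 28.65) = −17665.54.
Balance: K_A + 2.934×ρ = K_B, so ρ = (K_B − K_A)/2.934 = 5781.08/2.934 = 1970 kg m⁻³.

1970 kg m⁻³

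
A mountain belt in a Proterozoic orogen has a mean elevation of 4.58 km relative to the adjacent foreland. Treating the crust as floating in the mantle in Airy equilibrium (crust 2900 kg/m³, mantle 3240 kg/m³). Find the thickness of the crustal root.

Equating mass per unit area of the two columns: the weight of the topography is balanced by the buoyancy of the root, ρ_c h = (ρ_m − ρ_c) r.
r = h · ρ_c / (ρ_m − ρ_c) = 4.58 km × 2900 / (3240 − 2900) = 39.1 km.

39.1 km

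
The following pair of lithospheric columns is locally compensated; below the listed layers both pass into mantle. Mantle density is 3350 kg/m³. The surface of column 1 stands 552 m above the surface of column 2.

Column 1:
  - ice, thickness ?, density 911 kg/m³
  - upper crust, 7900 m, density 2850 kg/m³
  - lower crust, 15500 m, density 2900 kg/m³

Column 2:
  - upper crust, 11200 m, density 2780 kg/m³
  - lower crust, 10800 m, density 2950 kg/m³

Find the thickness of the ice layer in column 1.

668 m

Take the compensation level at the base of the deeper column (depth z_c below the surface of column 1) and equate Σ ρ_i t_i down to z_c; mantle fills any gap and the z_c terms cancel.
Column 1: x×911 + 7900×2850 + 15500×2900 + (z_c − 23400 − x)×3350
Column 2: 552×0 + 11200×2780 + 10800×2950 + (z_c − 552 − 22000)×3350
The z_c×3350 term appears on both sides and cancels. Collect the known terms of each column as K = Σ(ρt)_known − 3350 × (depth of known layers): K_1 = 67465000 − 3350×23400 = −10925000; K_2 = 62996000 − 3350×(552 + 22000) = −12553200.
Balance: K_1 − x×(3350 − 911) = K_2, so x = (K_1 − K_2)/(3350 − 911) = 1628200/2439 = 668 m.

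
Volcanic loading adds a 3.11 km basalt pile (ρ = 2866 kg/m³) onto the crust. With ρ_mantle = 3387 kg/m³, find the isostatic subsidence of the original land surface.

2.63 km

Subaerial loading: s = t ρ_load / ρ_m.
s = 3.11 km × 2866/3387 = 2.63 km.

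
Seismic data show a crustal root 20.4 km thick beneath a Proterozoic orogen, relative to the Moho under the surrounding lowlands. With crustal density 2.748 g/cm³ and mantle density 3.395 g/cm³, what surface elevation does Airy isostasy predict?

For local isostatic compensation: ρ_c h = (ρ_m − ρ_c) r.
h = r (ρ_m − ρ_c) / ρ_c = 20.4 km × (3.395 − 2.748) / 2.748 = 4.8 km.

4.8 km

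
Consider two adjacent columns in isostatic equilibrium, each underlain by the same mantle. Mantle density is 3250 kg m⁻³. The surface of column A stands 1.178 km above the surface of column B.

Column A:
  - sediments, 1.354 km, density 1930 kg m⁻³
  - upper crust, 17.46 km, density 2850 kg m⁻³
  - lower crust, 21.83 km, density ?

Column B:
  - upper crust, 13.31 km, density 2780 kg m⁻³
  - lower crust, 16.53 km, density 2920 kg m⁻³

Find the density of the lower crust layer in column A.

2940 kg m⁻³

Take the compensation level at the base of the deeper column (depth z_c below the surface of column A) and equate Σ ρ_i t_i down to z_c; mantle fills any gap and the z_c terms cancel.
Column A: 1.354×1930 + 17.46×2850 + 21.83×ρ + (z_c − 40.644)×3250
Column B: 1.178×0 + 13.31×2780 + 16.53×2920 + (z_c − 1.178 − 29.84)×3250
The z_c×3250 term appears on both sides and cancels. Collect the known terms of each column as K = Σ(ρt)_known − 3250 × (depth of known layers): K_A = 52374.22 − 3250×40.644 = −79718.78; K_B = 85269.4 − 3250×(1.178 + 29.84) = −15539.1.
Balance: K_A + 21.83×ρ = K_B, so ρ = (K_B − K_A)/21.83 = 64179.7/21.83 = 2940 kg m⁻³.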